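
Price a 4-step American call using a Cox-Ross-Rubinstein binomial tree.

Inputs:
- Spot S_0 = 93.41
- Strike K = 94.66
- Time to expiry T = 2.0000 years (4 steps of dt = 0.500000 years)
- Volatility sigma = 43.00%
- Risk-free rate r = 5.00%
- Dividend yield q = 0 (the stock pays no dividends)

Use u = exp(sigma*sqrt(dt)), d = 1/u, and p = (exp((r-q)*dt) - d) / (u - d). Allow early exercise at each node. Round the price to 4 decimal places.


Answer: Price = V(0,0) = 24.3911

Derivation:
dt = T/N = 0.500000
u = exp(sigma*sqrt(dt)) = 1.355345; d = 1/u = 0.737820
p = (exp((r-q)*dt) - d) / (u - d) = 0.465561
Discount per step: exp(-r*dt) = 0.975310
Stock lattice S(k, i) with i counting down-moves:
  k=0: S(0,0) = 93.4100
  k=1: S(1,0) = 126.6028; S(1,1) = 68.9197
  k=2: S(2,0) = 171.5904; S(2,1) = 93.4100; S(2,2) = 50.8503
  k=3: S(3,0) = 232.5642; S(3,1) = 126.6028; S(3,2) = 68.9197; S(3,3) = 37.5184
  k=4: S(4,0) = 315.2046; S(4,1) = 171.5904; S(4,2) = 93.4100; S(4,3) = 50.8503; S(4,4) = 27.6818
Terminal payoffs V(N, i) = max(S_T - K, 0):
  V(4,0) = 220.544637; V(4,1) = 76.930399; V(4,2) = 0.000000; V(4,3) = 0.000000; V(4,4) = 0.000000
Backward induction: V(k, i) = exp(-r*dt) * [p * V(k+1, i) + (1-p) * V(k+1, i+1)]; then take max(V_cont, immediate exercise) for American.
  V(3,0) = exp(-r*dt) * [p*220.544637 + (1-p)*76.930399] = 140.241326; exercise = 137.904162; V(3,0) = max -> 140.241326
  V(3,1) = exp(-r*dt) * [p*76.930399 + (1-p)*0.000000] = 34.931480; exercise = 31.942761; V(3,1) = max -> 34.931480
  V(3,2) = exp(-r*dt) * [p*0.000000 + (1-p)*0.000000] = 0.000000; exercise = 0.000000; V(3,2) = max -> 0.000000
  V(3,3) = exp(-r*dt) * [p*0.000000 + (1-p)*0.000000] = 0.000000; exercise = 0.000000; V(3,3) = max -> 0.000000
  V(2,0) = exp(-r*dt) * [p*140.241326 + (1-p)*34.931480] = 81.886641; exercise = 76.930399; V(2,0) = max -> 81.886641
  V(2,1) = exp(-r*dt) * [p*34.931480 + (1-p)*0.000000] = 15.861198; exercise = 0.000000; V(2,1) = max -> 15.861198
  V(2,2) = exp(-r*dt) * [p*0.000000 + (1-p)*0.000000] = 0.000000; exercise = 0.000000; V(2,2) = max -> 0.000000
  V(1,0) = exp(-r*dt) * [p*81.886641 + (1-p)*15.861198] = 45.449494; exercise = 31.942761; V(1,0) = max -> 45.449494
  V(1,1) = exp(-r*dt) * [p*15.861198 + (1-p)*0.000000] = 7.202031; exercise = 0.000000; V(1,1) = max -> 7.202031
  V(0,0) = exp(-r*dt) * [p*45.449494 + (1-p)*7.202031] = 24.391085; exercise = 0.000000; V(0,0) = max -> 24.391085


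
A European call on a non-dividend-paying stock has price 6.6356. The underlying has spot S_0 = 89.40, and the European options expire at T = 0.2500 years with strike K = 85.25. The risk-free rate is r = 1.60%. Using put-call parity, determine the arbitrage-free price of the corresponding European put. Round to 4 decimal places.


Put-call parity: C - P = S_0 * exp(-qT) - K * exp(-rT).
S_0 * exp(-qT) = 89.4000 * 1.00000000 = 89.40000000
K * exp(-rT) = 85.2500 * 0.99600799 = 84.90968109
P = C - S*exp(-qT) + K*exp(-rT)
P = 6.6356 - 89.40000000 + 84.90968109 = 2.1453

Answer: Put price = 2.1453


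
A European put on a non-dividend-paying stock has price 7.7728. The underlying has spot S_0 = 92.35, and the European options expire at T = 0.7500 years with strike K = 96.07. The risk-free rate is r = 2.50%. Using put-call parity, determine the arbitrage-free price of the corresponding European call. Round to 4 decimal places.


Answer: Call price = 5.8373

Derivation:
Put-call parity: C - P = S_0 * exp(-qT) - K * exp(-rT).
S_0 * exp(-qT) = 92.3500 * 1.00000000 = 92.35000000
K * exp(-rT) = 96.0700 * 0.98142469 = 94.28546975
C = P + S*exp(-qT) - K*exp(-rT)
C = 7.7728 + 92.35000000 - 94.28546975 = 5.8373


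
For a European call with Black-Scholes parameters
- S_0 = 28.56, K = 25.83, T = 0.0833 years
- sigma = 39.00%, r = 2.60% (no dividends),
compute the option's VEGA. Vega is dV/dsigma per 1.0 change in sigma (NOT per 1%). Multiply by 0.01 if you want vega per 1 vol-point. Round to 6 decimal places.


d1 = 0.9681106678; d2 = 0.8555498843
phi(d1) = 0.2496843732; exp(-qT) = 1.0000000000; exp(-rT) = 0.9978365437
Vega = S * exp(-qT) * phi(d1) * sqrt(T) = 28.5600 * 1.0000000000 * 0.2496843732 * 0.2886173938 = 2.058127

Answer: Vega = 2.058127


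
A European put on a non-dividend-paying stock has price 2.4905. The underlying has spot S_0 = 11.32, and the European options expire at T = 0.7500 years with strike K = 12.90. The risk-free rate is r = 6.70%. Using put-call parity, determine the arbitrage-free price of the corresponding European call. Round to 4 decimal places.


Answer: Call price = 1.5427

Derivation:
Put-call parity: C - P = S_0 * exp(-qT) - K * exp(-rT).
S_0 * exp(-qT) = 11.3200 * 1.00000000 = 11.32000000
K * exp(-rT) = 12.9000 * 0.95099165 = 12.26779224
C = P + S*exp(-qT) - K*exp(-rT)
C = 2.4905 + 11.32000000 - 12.26779224 = 1.5427


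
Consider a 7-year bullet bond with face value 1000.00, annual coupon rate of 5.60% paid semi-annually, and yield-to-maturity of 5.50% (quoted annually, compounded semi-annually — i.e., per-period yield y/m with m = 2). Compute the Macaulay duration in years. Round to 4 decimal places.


Coupon per period c = face * coupon_rate / m = 28.000000
Periods per year m = 2; per-period yield y/m = 0.027500
Number of cashflows N = 14
Cashflows (t years, CF_t, discount factor 1/(1+y/m)^(m*t), PV):
  t = 0.5000: CF_t = 28.000000, DF = 0.973236, PV = 27.250608
  t = 1.0000: CF_t = 28.000000, DF = 0.947188, PV = 26.521273
  t = 1.5000: CF_t = 28.000000, DF = 0.921838, PV = 25.811458
  t = 2.0000: CF_t = 28.000000, DF = 0.897166, PV = 25.120641
  t = 2.5000: CF_t = 28.000000, DF = 0.873154, PV = 24.448312
  t = 3.0000: CF_t = 28.000000, DF = 0.849785, PV = 23.793978
  t = 3.5000: CF_t = 28.000000, DF = 0.827041, PV = 23.157156
  t = 4.0000: CF_t = 28.000000, DF = 0.804906, PV = 22.537378
  t = 4.5000: CF_t = 28.000000, DF = 0.783364, PV = 21.934188
  t = 5.0000: CF_t = 28.000000, DF = 0.762398, PV = 21.347141
  t = 5.5000: CF_t = 28.000000, DF = 0.741993, PV = 20.775807
  t = 6.0000: CF_t = 28.000000, DF = 0.722134, PV = 20.219763
  t = 6.5000: CF_t = 28.000000, DF = 0.702807, PV = 19.678602
  t = 7.0000: CF_t = 1028.000000, DF = 0.683997, PV = 703.149200
Price P = sum_t PV_t = 1005.745504
Macaulay numerator sum_t t * PV_t:
  t * PV_t at t = 0.5000: 13.625304
  t * PV_t at t = 1.0000: 26.521273
  t * PV_t at t = 1.5000: 38.717187
  t * PV_t at t = 2.0000: 50.241281
  t * PV_t at t = 2.5000: 61.120780
  t * PV_t at t = 3.0000: 71.381933
  t * PV_t at t = 3.5000: 81.050045
  t * PV_t at t = 4.0000: 90.149512
  t * PV_t at t = 4.5000: 98.703845
  t * PV_t at t = 5.0000: 106.735707
  t * PV_t at t = 5.5000: 114.266937
  t * PV_t at t = 6.0000: 121.318579
  t * PV_t at t = 6.5000: 127.910911
  t * PV_t at t = 7.0000: 4922.044400
Macaulay duration D = (sum_t t * PV_t) / P = 5923.787693 / 1005.745504 = 5.889947

Answer: Macaulay duration = 5.8899 years


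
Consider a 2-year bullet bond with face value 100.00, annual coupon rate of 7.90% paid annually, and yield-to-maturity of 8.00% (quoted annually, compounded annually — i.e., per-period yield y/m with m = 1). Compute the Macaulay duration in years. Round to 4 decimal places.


Coupon per period c = face * coupon_rate / m = 7.900000
Periods per year m = 1; per-period yield y/m = 0.080000
Number of cashflows N = 2
Cashflows (t years, CF_t, discount factor 1/(1+y/m)^(m*t), PV):
  t = 1.0000: CF_t = 7.900000, DF = 0.925926, PV = 7.314815
  t = 2.0000: CF_t = 107.900000, DF = 0.857339, PV = 92.506859
Price P = sum_t PV_t = 99.821674
Macaulay numerator sum_t t * PV_t:
  t * PV_t at t = 1.0000: 7.314815
  t * PV_t at t = 2.0000: 185.013717
Macaulay duration D = (sum_t t * PV_t) / P = 192.328532 / 99.821674 = 1.926721

Answer: Macaulay duration = 1.9267 years


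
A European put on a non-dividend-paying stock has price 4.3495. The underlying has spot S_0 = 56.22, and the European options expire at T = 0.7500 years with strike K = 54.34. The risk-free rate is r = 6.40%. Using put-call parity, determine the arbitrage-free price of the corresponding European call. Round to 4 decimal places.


Answer: Call price = 8.7762

Derivation:
Put-call parity: C - P = S_0 * exp(-qT) - K * exp(-rT).
S_0 * exp(-qT) = 56.2200 * 1.00000000 = 56.22000000
K * exp(-rT) = 54.3400 * 0.95313379 = 51.79328999
C = P + S*exp(-qT) - K*exp(-rT)
C = 4.3495 + 56.22000000 - 51.79328999 = 8.7762


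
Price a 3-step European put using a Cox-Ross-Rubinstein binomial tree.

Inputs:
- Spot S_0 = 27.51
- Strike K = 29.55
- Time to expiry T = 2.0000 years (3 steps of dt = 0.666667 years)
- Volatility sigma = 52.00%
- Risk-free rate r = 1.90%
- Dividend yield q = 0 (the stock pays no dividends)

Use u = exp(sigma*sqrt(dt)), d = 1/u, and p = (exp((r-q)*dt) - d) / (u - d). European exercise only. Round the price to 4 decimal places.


dt = T/N = 0.666667
u = exp(sigma*sqrt(dt)) = 1.528945; d = 1/u = 0.654046
p = (exp((r-q)*dt) - d) / (u - d) = 0.409992
Discount per step: exp(-r*dt) = 0.987413
Stock lattice S(k, i) with i counting down-moves:
  k=0: S(0,0) = 27.5100
  k=1: S(1,0) = 42.0613; S(1,1) = 17.9928
  k=2: S(2,0) = 64.3094; S(2,1) = 27.5100; S(2,2) = 11.7681
  k=3: S(3,0) = 98.3256; S(3,1) = 42.0613; S(3,2) = 17.9928; S(3,3) = 7.6969
Terminal payoffs V(N, i) = max(K - S_T, 0):
  V(3,0) = 0.000000; V(3,1) = 0.000000; V(3,2) = 11.557206; V(3,3) = 21.853121
Backward induction: V(k, i) = exp(-r*dt) * [p * V(k+1, i) + (1-p) * V(k+1, i+1)].
  V(2,0) = exp(-r*dt) * [p*0.000000 + (1-p)*0.000000] = 0.000000
  V(2,1) = exp(-r*dt) * [p*0.000000 + (1-p)*11.557206] = 6.733020
  V(2,2) = exp(-r*dt) * [p*11.557206 + (1-p)*21.853121] = 17.409953
  V(1,0) = exp(-r*dt) * [p*0.000000 + (1-p)*6.733020] = 3.922537
  V(1,1) = exp(-r*dt) * [p*6.733020 + (1-p)*17.409953] = 12.868462
  V(0,0) = exp(-r*dt) * [p*3.922537 + (1-p)*12.868462] = 9.084900

Answer: Price = V(0,0) = 9.0849


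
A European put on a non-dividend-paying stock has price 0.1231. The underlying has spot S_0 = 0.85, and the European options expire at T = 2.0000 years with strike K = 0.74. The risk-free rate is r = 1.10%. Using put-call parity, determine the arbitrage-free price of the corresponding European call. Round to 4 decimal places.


Answer: Call price = 0.2492

Derivation:
Put-call parity: C - P = S_0 * exp(-qT) - K * exp(-rT).
S_0 * exp(-qT) = 0.8500 * 1.00000000 = 0.85000000
K * exp(-rT) = 0.7400 * 0.97824024 = 0.72389777
C = P + S*exp(-qT) - K*exp(-rT)
C = 0.1231 + 0.85000000 - 0.72389777 = 0.2492


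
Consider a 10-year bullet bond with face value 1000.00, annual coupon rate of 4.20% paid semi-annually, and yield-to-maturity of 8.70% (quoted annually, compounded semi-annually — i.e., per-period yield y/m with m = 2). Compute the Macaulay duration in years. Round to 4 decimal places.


Answer: Macaulay duration = 7.8562 years

Derivation:
Coupon per period c = face * coupon_rate / m = 21.000000
Periods per year m = 2; per-period yield y/m = 0.043500
Number of cashflows N = 20
Cashflows (t years, CF_t, discount factor 1/(1+y/m)^(m*t), PV):
  t = 0.5000: CF_t = 21.000000, DF = 0.958313, PV = 20.124581
  t = 1.0000: CF_t = 21.000000, DF = 0.918365, PV = 19.285655
  t = 1.5000: CF_t = 21.000000, DF = 0.880081, PV = 18.481701
  t = 2.0000: CF_t = 21.000000, DF = 0.843393, PV = 17.711261
  t = 2.5000: CF_t = 21.000000, DF = 0.808235, PV = 16.972938
  t = 3.0000: CF_t = 21.000000, DF = 0.774543, PV = 16.265393
  t = 3.5000: CF_t = 21.000000, DF = 0.742254, PV = 15.587344
  t = 4.0000: CF_t = 21.000000, DF = 0.711312, PV = 14.937560
  t = 4.5000: CF_t = 21.000000, DF = 0.681660, PV = 14.314864
  t = 5.0000: CF_t = 21.000000, DF = 0.653244, PV = 13.718125
  t = 5.5000: CF_t = 21.000000, DF = 0.626013, PV = 13.146263
  t = 6.0000: CF_t = 21.000000, DF = 0.599916, PV = 12.598239
  t = 6.5000: CF_t = 21.000000, DF = 0.574908, PV = 12.073061
  t = 7.0000: CF_t = 21.000000, DF = 0.550942, PV = 11.569776
  t = 7.5000: CF_t = 21.000000, DF = 0.527975, PV = 11.087471
  t = 8.0000: CF_t = 21.000000, DF = 0.505965, PV = 10.625272
  t = 8.5000: CF_t = 21.000000, DF = 0.484873, PV = 10.182340
  t = 9.0000: CF_t = 21.000000, DF = 0.464661, PV = 9.757872
  t = 9.5000: CF_t = 21.000000, DF = 0.445290, PV = 9.351100
  t = 10.0000: CF_t = 1021.000000, DF = 0.426728, PV = 435.689079
Price P = sum_t PV_t = 703.479894
Macaulay numerator sum_t t * PV_t:
  t * PV_t at t = 0.5000: 10.062290
  t * PV_t at t = 1.0000: 19.285655
  t * PV_t at t = 1.5000: 27.722551
  t * PV_t at t = 2.0000: 35.422522
  t * PV_t at t = 2.5000: 42.432345
  t * PV_t at t = 3.0000: 48.796180
  t * PV_t at t = 3.5000: 54.555704
  t * PV_t at t = 4.0000: 59.750241
  t * PV_t at t = 4.5000: 64.416886
  t * PV_t at t = 5.0000: 68.590626
  t * PV_t at t = 5.5000: 72.304445
  t * PV_t at t = 6.0000: 75.589436
  t * PV_t at t = 6.5000: 78.474898
  t * PV_t at t = 7.0000: 80.988431
  t * PV_t at t = 7.5000: 83.156032
  t * PV_t at t = 8.0000: 85.002173
  t * PV_t at t = 8.5000: 86.549888
  t * PV_t at t = 9.0000: 87.820851
  t * PV_t at t = 9.5000: 88.835446
  t * PV_t at t = 10.0000: 4356.890790
Macaulay duration D = (sum_t t * PV_t) / P = 5526.647391 / 703.479894 = 7.856155


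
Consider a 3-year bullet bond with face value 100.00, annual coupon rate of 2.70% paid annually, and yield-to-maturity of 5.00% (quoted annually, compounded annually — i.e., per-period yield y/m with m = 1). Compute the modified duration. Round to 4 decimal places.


Answer: Modified duration = 2.7800

Derivation:
Coupon per period c = face * coupon_rate / m = 2.700000
Periods per year m = 1; per-period yield y/m = 0.050000
Number of cashflows N = 3
Cashflows (t years, CF_t, discount factor 1/(1+y/m)^(m*t), PV):
  t = 1.0000: CF_t = 2.700000, DF = 0.952381, PV = 2.571429
  t = 2.0000: CF_t = 2.700000, DF = 0.907029, PV = 2.448980
  t = 3.0000: CF_t = 102.700000, DF = 0.863838, PV = 88.716121
Price P = sum_t PV_t = 93.736530
First compute Macaulay numerator sum_t t * PV_t:
  t * PV_t at t = 1.0000: 2.571429
  t * PV_t at t = 2.0000: 4.897959
  t * PV_t at t = 3.0000: 266.148364
Macaulay duration D = 273.617752 / 93.736530 = 2.919009
Modified duration = D / (1 + y/m) = 2.919009 / (1 + 0.050000) = 2.780008


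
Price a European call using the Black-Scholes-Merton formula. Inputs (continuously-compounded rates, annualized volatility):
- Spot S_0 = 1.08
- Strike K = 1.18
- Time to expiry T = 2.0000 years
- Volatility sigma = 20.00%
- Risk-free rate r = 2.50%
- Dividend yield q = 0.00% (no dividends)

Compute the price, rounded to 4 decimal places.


d1 = (ln(S/K) + (r - q + 0.5*sigma^2) * T) / (sigma * sqrt(T)) = 0.00511451
d2 = d1 - sigma * sqrt(T) = -0.27772820
exp(-rT) = 0.95122942; exp(-qT) = 1.00000000
C = S_0 * exp(-qT) * N(d1) - K * exp(-rT) * N(d2)
N(d1) = 0.50204039; N(d2) = 0.39061051
C = 1.0800 * 1.00000000 * 0.50204039 - 1.1800 * 0.95122942 * 0.39061051 = 0.1038

Answer: Price = 0.1038


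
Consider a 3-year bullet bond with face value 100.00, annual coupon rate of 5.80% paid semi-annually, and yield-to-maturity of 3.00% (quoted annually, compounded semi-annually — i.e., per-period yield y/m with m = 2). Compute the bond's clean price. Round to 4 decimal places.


Coupon per period c = face * coupon_rate / m = 2.900000
Periods per year m = 2; per-period yield y/m = 0.015000
Number of cashflows N = 6
Cashflows (t years, CF_t, discount factor 1/(1+y/m)^(m*t), PV):
  t = 0.5000: CF_t = 2.900000, DF = 0.985222, PV = 2.857143
  t = 1.0000: CF_t = 2.900000, DF = 0.970662, PV = 2.814919
  t = 1.5000: CF_t = 2.900000, DF = 0.956317, PV = 2.773319
  t = 2.0000: CF_t = 2.900000, DF = 0.942184, PV = 2.732334
  t = 2.5000: CF_t = 2.900000, DF = 0.928260, PV = 2.691955
  t = 3.0000: CF_t = 102.900000, DF = 0.914542, PV = 94.106392
Price P = sum_t PV_t = 107.976062

Answer: Price = 107.9761


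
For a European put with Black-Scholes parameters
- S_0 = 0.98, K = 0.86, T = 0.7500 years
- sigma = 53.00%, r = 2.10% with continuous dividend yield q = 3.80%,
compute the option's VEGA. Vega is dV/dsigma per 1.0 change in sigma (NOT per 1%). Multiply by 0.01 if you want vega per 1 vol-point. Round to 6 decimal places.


Answer: Vega = 0.292373

Derivation:
d1 = 0.4862981718; d2 = 0.0273047078
phi(d1) = 0.3544523031; exp(-qT) = 0.9719022941; exp(-rT) = 0.9843733826
Vega = S * exp(-qT) * phi(d1) * sqrt(T) = 0.9800 * 0.9719022941 * 0.3544523031 * 0.8660254038 = 0.292373


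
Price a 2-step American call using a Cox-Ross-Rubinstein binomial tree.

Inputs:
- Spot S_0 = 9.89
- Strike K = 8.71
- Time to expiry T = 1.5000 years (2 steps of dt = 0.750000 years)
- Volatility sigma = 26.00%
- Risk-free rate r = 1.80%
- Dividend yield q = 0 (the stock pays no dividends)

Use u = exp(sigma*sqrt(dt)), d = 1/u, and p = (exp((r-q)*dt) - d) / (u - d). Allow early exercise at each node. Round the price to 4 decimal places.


Answer: Price = V(0,0) = 2.0603

Derivation:
dt = T/N = 0.750000
u = exp(sigma*sqrt(dt)) = 1.252531; d = 1/u = 0.798383
p = (exp((r-q)*dt) - d) / (u - d) = 0.473873
Discount per step: exp(-r*dt) = 0.986591
Stock lattice S(k, i) with i counting down-moves:
  k=0: S(0,0) = 9.8900
  k=1: S(1,0) = 12.3875; S(1,1) = 7.8960
  k=2: S(2,0) = 15.5158; S(2,1) = 9.8900; S(2,2) = 6.3040
Terminal payoffs V(N, i) = max(S_T - K, 0):
  V(2,0) = 6.805777; V(2,1) = 1.180000; V(2,2) = 0.000000
Backward induction: V(k, i) = exp(-r*dt) * [p * V(k+1, i) + (1-p) * V(k+1, i+1)]; then take max(V_cont, immediate exercise) for American.
  V(1,0) = exp(-r*dt) * [p*6.805777 + (1-p)*1.180000] = 3.794330; exercise = 3.677535; V(1,0) = max -> 3.794330
  V(1,1) = exp(-r*dt) * [p*1.180000 + (1-p)*0.000000] = 0.551672; exercise = 0.000000; V(1,1) = max -> 0.551672
  V(0,0) = exp(-r*dt) * [p*3.794330 + (1-p)*0.551672] = 2.060276; exercise = 1.180000; V(0,0) = max -> 2.060276


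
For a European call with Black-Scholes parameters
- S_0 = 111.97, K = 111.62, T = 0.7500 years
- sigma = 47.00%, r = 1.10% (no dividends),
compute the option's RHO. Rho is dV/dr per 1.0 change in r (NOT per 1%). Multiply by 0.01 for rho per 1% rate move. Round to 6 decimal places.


Answer: Rho = 35.728387

Derivation:
d1 = 0.2314762644; d2 = -0.1755556754
phi(d1) = 0.3883962632; exp(-qT) = 1.0000000000; exp(-rT) = 0.9917839379
N(d2) = 0.4303215137
Rho = K*T*exp(-rT)*N(d2) = 111.6200 * 0.7500 * 0.9917839379 * 0.4303215137 = 35.728387


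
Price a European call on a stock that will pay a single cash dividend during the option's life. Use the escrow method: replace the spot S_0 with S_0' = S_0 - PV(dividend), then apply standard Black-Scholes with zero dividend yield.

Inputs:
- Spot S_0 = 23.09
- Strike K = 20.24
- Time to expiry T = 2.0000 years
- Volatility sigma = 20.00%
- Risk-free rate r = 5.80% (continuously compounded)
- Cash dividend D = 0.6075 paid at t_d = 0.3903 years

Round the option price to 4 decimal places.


Answer: Price = 5.1732

Derivation:
PV(D) = D * exp(-r * t_d) = 0.6075 * 0.97761690 = 0.59390227
S_0' = S_0 - PV(D) = 23.0900 - 0.59390227 = 22.49609773
d1 = (ln(S_0'/K) + (r + sigma^2/2)*T) / (sigma*sqrt(T)) = 0.92518210
d2 = d1 - sigma*sqrt(T) = 0.64233939
exp(-rT) = 0.89047522
N(d1) = 0.82256440; N(d2) = 0.73967358
C = S_0' * N(d1) - K * exp(-rT) * N(d2) = 22.49609773 * 0.82256440 - 20.2400 * 0.89047522 * 0.73967358 = 5.1732


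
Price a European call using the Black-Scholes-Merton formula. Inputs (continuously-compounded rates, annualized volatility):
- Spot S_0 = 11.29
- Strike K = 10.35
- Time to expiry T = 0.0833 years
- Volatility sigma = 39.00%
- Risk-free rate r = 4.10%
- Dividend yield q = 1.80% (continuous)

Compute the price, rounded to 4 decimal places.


d1 = (ln(S/K) + (r - q + 0.5*sigma^2) * T) / (sigma * sqrt(T)) = 0.84560289
d2 = d1 - sigma * sqrt(T) = 0.73304210
exp(-rT) = 0.99659053; exp(-qT) = 0.99850172
C = S_0 * exp(-qT) * N(d1) - K * exp(-rT) * N(d2)
N(d1) = 0.80111284; N(d2) = 0.76823362
C = 11.2900 * 0.99850172 * 0.80111284 - 10.3500 * 0.99659053 * 0.76823362 = 1.1069

Answer: Price = 1.1069


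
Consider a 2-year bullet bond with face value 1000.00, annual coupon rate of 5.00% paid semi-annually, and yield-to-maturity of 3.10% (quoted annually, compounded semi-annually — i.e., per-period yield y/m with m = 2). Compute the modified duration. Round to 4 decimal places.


Coupon per period c = face * coupon_rate / m = 25.000000
Periods per year m = 2; per-period yield y/m = 0.015500
Number of cashflows N = 4
Cashflows (t years, CF_t, discount factor 1/(1+y/m)^(m*t), PV):
  t = 0.5000: CF_t = 25.000000, DF = 0.984737, PV = 24.618415
  t = 1.0000: CF_t = 25.000000, DF = 0.969706, PV = 24.242653
  t = 1.5000: CF_t = 25.000000, DF = 0.954905, PV = 23.872628
  t = 2.0000: CF_t = 1025.000000, DF = 0.940330, PV = 963.838244
Price P = sum_t PV_t = 1036.571939
First compute Macaulay numerator sum_t t * PV_t:
  t * PV_t at t = 0.5000: 12.309207
  t * PV_t at t = 1.0000: 24.242653
  t * PV_t at t = 1.5000: 35.808942
  t * PV_t at t = 2.0000: 1927.676487
Macaulay duration D = 2000.037289 / 1036.571939 = 1.929473
Modified duration = D / (1 + y/m) = 1.929473 / (1 + 0.015500) = 1.900022

Answer: Modified duration = 1.9000


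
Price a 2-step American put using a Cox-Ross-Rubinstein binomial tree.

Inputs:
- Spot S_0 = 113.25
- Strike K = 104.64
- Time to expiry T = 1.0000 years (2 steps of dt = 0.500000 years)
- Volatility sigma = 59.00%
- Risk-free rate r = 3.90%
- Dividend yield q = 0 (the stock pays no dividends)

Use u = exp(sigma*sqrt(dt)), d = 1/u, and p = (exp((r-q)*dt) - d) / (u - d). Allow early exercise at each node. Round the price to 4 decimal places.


dt = T/N = 0.500000
u = exp(sigma*sqrt(dt)) = 1.517695; d = 1/u = 0.658894
p = (exp((r-q)*dt) - d) / (u - d) = 0.420118
Discount per step: exp(-r*dt) = 0.980689
Stock lattice S(k, i) with i counting down-moves:
  k=0: S(0,0) = 113.2500
  k=1: S(1,0) = 171.8790; S(1,1) = 74.6197
  k=2: S(2,0) = 260.8600; S(2,1) = 113.2500; S(2,2) = 49.1665
Terminal payoffs V(N, i) = max(K - S_T, 0):
  V(2,0) = 0.000000; V(2,1) = 0.000000; V(2,2) = 55.473536
Backward induction: V(k, i) = exp(-r*dt) * [p * V(k+1, i) + (1-p) * V(k+1, i+1)]; then take max(V_cont, immediate exercise) for American.
  V(1,0) = exp(-r*dt) * [p*0.000000 + (1-p)*0.000000] = 0.000000; exercise = 0.000000; V(1,0) = max -> 0.000000
  V(1,1) = exp(-r*dt) * [p*0.000000 + (1-p)*55.473536] = 31.546929; exercise = 30.020284; V(1,1) = max -> 31.546929
  V(0,0) = exp(-r*dt) * [p*0.000000 + (1-p)*31.546929] = 17.940244; exercise = 0.000000; V(0,0) = max -> 17.940244

Answer: Price = V(0,0) = 17.9402


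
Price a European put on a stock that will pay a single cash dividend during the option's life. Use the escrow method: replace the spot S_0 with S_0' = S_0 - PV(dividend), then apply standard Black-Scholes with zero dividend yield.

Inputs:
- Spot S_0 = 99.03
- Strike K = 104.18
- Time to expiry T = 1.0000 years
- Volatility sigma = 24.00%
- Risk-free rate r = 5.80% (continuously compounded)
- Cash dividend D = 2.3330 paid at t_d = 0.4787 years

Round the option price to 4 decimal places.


PV(D) = D * exp(-r * t_d) = 2.3330 * 0.97261729 = 2.26911615
S_0' = S_0 - PV(D) = 99.0300 - 2.26911615 = 96.76088385
d1 = (ln(S_0'/K) + (r + sigma^2/2)*T) / (sigma*sqrt(T)) = 0.05384437
d2 = d1 - sigma*sqrt(T) = -0.18615563
exp(-rT) = 0.94364995
N(-d1) = 0.47852958; N(-d2) = 0.57383864
P = K * exp(-rT) * N(-d2) - S_0' * N(-d1) = 104.1800 * 0.94364995 * 0.57383864 - 96.76088385 * 0.47852958 = 10.1108

Answer: Price = 10.1108


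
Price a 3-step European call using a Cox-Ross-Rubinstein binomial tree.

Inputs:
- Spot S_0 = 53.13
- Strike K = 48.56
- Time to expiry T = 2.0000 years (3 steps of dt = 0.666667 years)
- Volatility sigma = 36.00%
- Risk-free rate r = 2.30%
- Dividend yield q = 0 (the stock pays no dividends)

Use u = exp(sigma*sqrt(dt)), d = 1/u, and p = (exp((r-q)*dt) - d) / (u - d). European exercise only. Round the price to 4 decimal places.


dt = T/N = 0.666667
u = exp(sigma*sqrt(dt)) = 1.341702; d = 1/u = 0.745322
p = (exp((r-q)*dt) - d) / (u - d) = 0.452949
Discount per step: exp(-r*dt) = 0.984784
Stock lattice S(k, i) with i counting down-moves:
  k=0: S(0,0) = 53.1300
  k=1: S(1,0) = 71.2846; S(1,1) = 39.5990
  k=2: S(2,0) = 95.6427; S(2,1) = 53.1300; S(2,2) = 29.5140
  k=3: S(3,0) = 128.3240; S(3,1) = 71.2846; S(3,2) = 39.5990; S(3,3) = 21.9974
Terminal payoffs V(N, i) = max(S_T - K, 0):
  V(3,0) = 79.763966; V(3,1) = 22.724614; V(3,2) = 0.000000; V(3,3) = 0.000000
Backward induction: V(k, i) = exp(-r*dt) * [p * V(k+1, i) + (1-p) * V(k+1, i+1)].
  V(2,0) = exp(-r*dt) * [p*79.763966 + (1-p)*22.724614] = 47.821598
  V(2,1) = exp(-r*dt) * [p*22.724614 + (1-p)*0.000000] = 10.136461
  V(2,2) = exp(-r*dt) * [p*0.000000 + (1-p)*0.000000] = 0.000000
  V(1,0) = exp(-r*dt) * [p*47.821598 + (1-p)*10.136461] = 26.791919
  V(1,1) = exp(-r*dt) * [p*10.136461 + (1-p)*0.000000] = 4.521434
  V(0,0) = exp(-r*dt) * [p*26.791919 + (1-p)*4.521434] = 14.386527

Answer: Price = V(0,0) = 14.3865


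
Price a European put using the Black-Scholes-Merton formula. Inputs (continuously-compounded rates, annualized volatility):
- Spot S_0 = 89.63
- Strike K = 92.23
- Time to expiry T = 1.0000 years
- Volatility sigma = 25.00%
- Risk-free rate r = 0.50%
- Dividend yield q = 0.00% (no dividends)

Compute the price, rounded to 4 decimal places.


d1 = (ln(S/K) + (r - q + 0.5*sigma^2) * T) / (sigma * sqrt(T)) = 0.03061851
d2 = d1 - sigma * sqrt(T) = -0.21938149
exp(-rT) = 0.99501248; exp(-qT) = 1.00000000
P = K * exp(-rT) * N(-d2) - S_0 * exp(-qT) * N(-d1)
N(-d1) = 0.48778689; N(-d2) = 0.58682356
P = 92.2300 * 0.99501248 * 0.58682356 - 89.6300 * 1.00000000 * 0.48778689 = 10.1325

Answer: Price = 10.1325


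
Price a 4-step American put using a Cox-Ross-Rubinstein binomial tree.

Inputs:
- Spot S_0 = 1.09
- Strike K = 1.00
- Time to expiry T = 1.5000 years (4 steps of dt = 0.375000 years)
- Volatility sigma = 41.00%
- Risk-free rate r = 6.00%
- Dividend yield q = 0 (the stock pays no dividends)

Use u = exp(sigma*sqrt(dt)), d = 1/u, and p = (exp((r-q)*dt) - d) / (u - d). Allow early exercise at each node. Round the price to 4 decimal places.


dt = T/N = 0.375000
u = exp(sigma*sqrt(dt)) = 1.285404; d = 1/u = 0.777966
p = (exp((r-q)*dt) - d) / (u - d) = 0.482402
Discount per step: exp(-r*dt) = 0.977751
Stock lattice S(k, i) with i counting down-moves:
  k=0: S(0,0) = 1.0900
  k=1: S(1,0) = 1.4011; S(1,1) = 0.8480
  k=2: S(2,0) = 1.8010; S(2,1) = 1.0900; S(2,2) = 0.6597
  k=3: S(3,0) = 2.3150; S(3,1) = 1.4011; S(3,2) = 0.8480; S(3,3) = 0.5132
  k=4: S(4,0) = 2.9757; S(4,1) = 1.8010; S(4,2) = 1.0900; S(4,3) = 0.6597; S(4,4) = 0.3993
Terminal payoffs V(N, i) = max(K - S_T, 0):
  V(4,0) = 0.000000; V(4,1) = 0.000000; V(4,2) = 0.000000; V(4,3) = 0.340298; V(4,4) = 0.600728
Backward induction: V(k, i) = exp(-r*dt) * [p * V(k+1, i) + (1-p) * V(k+1, i+1)]; then take max(V_cont, immediate exercise) for American.
  V(3,0) = exp(-r*dt) * [p*0.000000 + (1-p)*0.000000] = 0.000000; exercise = 0.000000; V(3,0) = max -> 0.000000
  V(3,1) = exp(-r*dt) * [p*0.000000 + (1-p)*0.000000] = 0.000000; exercise = 0.000000; V(3,1) = max -> 0.000000
  V(3,2) = exp(-r*dt) * [p*0.000000 + (1-p)*0.340298] = 0.172219; exercise = 0.152017; V(3,2) = max -> 0.172219
  V(3,3) = exp(-r*dt) * [p*0.340298 + (1-p)*0.600728] = 0.464526; exercise = 0.486775; V(3,3) = max -> 0.486775
  V(2,0) = exp(-r*dt) * [p*0.000000 + (1-p)*0.000000] = 0.000000; exercise = 0.000000; V(2,0) = max -> 0.000000
  V(2,1) = exp(-r*dt) * [p*0.000000 + (1-p)*0.172219] = 0.087157; exercise = 0.000000; V(2,1) = max -> 0.087157
  V(2,2) = exp(-r*dt) * [p*0.172219 + (1-p)*0.486775] = 0.327578; exercise = 0.340298; V(2,2) = max -> 0.340298
  V(1,0) = exp(-r*dt) * [p*0.000000 + (1-p)*0.087157] = 0.044108; exercise = 0.000000; V(1,0) = max -> 0.044108
  V(1,1) = exp(-r*dt) * [p*0.087157 + (1-p)*0.340298] = 0.213328; exercise = 0.152017; V(1,1) = max -> 0.213328
  V(0,0) = exp(-r*dt) * [p*0.044108 + (1-p)*0.213328] = 0.128766; exercise = 0.000000; V(0,0) = max -> 0.128766

Answer: Price = V(0,0) = 0.1288


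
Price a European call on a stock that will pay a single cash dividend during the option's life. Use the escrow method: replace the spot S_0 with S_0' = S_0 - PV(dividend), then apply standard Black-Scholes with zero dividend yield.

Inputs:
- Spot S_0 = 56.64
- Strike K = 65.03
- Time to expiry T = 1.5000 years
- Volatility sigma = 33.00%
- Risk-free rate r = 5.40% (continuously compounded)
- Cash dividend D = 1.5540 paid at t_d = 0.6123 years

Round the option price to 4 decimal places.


PV(D) = D * exp(-r * t_d) = 1.5540 * 0.96747645 = 1.50345840
S_0' = S_0 - PV(D) = 56.6400 - 1.50345840 = 55.13654160
d1 = (ln(S_0'/K) + (r + sigma^2/2)*T) / (sigma*sqrt(T)) = -0.00584171
d2 = d1 - sigma*sqrt(T) = -0.41000752
exp(-rT) = 0.92219369
N(d1) = 0.49766951; N(d2) = 0.34090022
C = S_0' * N(d1) - K * exp(-rT) * N(d2) = 55.13654160 * 0.49766951 - 65.0300 * 0.92219369 * 0.34090022 = 6.9959

Answer: Price = 6.9959


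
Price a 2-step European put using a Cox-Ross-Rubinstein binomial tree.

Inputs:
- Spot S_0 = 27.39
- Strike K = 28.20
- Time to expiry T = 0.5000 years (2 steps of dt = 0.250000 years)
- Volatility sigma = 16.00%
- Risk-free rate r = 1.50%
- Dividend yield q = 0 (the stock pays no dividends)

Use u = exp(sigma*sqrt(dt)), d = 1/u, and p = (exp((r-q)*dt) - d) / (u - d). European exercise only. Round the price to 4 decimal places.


dt = T/N = 0.250000
u = exp(sigma*sqrt(dt)) = 1.083287; d = 1/u = 0.923116
p = (exp((r-q)*dt) - d) / (u - d) = 0.503467
Discount per step: exp(-r*dt) = 0.996257
Stock lattice S(k, i) with i counting down-moves:
  k=0: S(0,0) = 27.3900
  k=1: S(1,0) = 29.6712; S(1,1) = 25.2842
  k=2: S(2,0) = 32.1425; S(2,1) = 27.3900; S(2,2) = 23.3402
Terminal payoffs V(N, i) = max(K - S_T, 0):
  V(2,0) = 0.000000; V(2,1) = 0.810000; V(2,2) = 4.859782
Backward induction: V(k, i) = exp(-r*dt) * [p * V(k+1, i) + (1-p) * V(k+1, i+1)].
  V(1,0) = exp(-r*dt) * [p*0.000000 + (1-p)*0.810000] = 0.400686
  V(1,1) = exp(-r*dt) * [p*0.810000 + (1-p)*4.859782] = 2.810291
  V(0,0) = exp(-r*dt) * [p*0.400686 + (1-p)*2.810291] = 1.591156

Answer: Price = V(0,0) = 1.5912


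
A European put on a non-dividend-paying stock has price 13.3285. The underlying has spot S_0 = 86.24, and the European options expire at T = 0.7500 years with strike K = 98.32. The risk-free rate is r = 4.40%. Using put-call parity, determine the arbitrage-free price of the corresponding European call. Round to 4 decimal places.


Put-call parity: C - P = S_0 * exp(-qT) - K * exp(-rT).
S_0 * exp(-qT) = 86.2400 * 1.00000000 = 86.24000000
K * exp(-rT) = 98.3200 * 0.96753856 = 95.12839118
C = P + S*exp(-qT) - K*exp(-rT)
C = 13.3285 + 86.24000000 - 95.12839118 = 4.4401

Answer: Call price = 4.4401


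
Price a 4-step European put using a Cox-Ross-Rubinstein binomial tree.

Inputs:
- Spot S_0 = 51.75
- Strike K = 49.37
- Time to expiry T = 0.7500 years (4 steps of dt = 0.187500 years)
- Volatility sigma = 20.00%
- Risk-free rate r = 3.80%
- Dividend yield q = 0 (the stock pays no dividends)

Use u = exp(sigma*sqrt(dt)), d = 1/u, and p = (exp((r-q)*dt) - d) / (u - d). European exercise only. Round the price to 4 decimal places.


dt = T/N = 0.187500
u = exp(sigma*sqrt(dt)) = 1.090463; d = 1/u = 0.917042
p = (exp((r-q)*dt) - d) / (u - d) = 0.519594
Discount per step: exp(-r*dt) = 0.992900
Stock lattice S(k, i) with i counting down-moves:
  k=0: S(0,0) = 51.7500
  k=1: S(1,0) = 56.4315; S(1,1) = 47.4569
  k=2: S(2,0) = 61.5364; S(2,1) = 51.7500; S(2,2) = 43.5199
  k=3: S(3,0) = 67.1032; S(3,1) = 56.4315; S(3,2) = 47.4569; S(3,3) = 39.9096
  k=4: S(4,0) = 73.1736; S(4,1) = 61.5364; S(4,2) = 51.7500; S(4,3) = 43.5199; S(4,4) = 36.5988
Terminal payoffs V(N, i) = max(K - S_T, 0):
  V(4,0) = 0.000000; V(4,1) = 0.000000; V(4,2) = 0.000000; V(4,3) = 5.850054; V(4,4) = 12.771243
Backward induction: V(k, i) = exp(-r*dt) * [p * V(k+1, i) + (1-p) * V(k+1, i+1)].
  V(3,0) = exp(-r*dt) * [p*0.000000 + (1-p)*0.000000] = 0.000000
  V(3,1) = exp(-r*dt) * [p*0.000000 + (1-p)*0.000000] = 0.000000
  V(3,2) = exp(-r*dt) * [p*0.000000 + (1-p)*5.850054] = 2.790446
  V(3,3) = exp(-r*dt) * [p*5.850054 + (1-p)*12.771243] = 9.109892
  V(2,0) = exp(-r*dt) * [p*0.000000 + (1-p)*0.000000] = 0.000000
  V(2,1) = exp(-r*dt) * [p*0.000000 + (1-p)*2.790446] = 1.331028
  V(2,2) = exp(-r*dt) * [p*2.790446 + (1-p)*9.109892] = 5.784978
  V(1,0) = exp(-r*dt) * [p*0.000000 + (1-p)*1.331028] = 0.634894
  V(1,1) = exp(-r*dt) * [p*1.331028 + (1-p)*5.784978] = 3.446089
  V(0,0) = exp(-r*dt) * [p*0.634894 + (1-p)*3.446089] = 1.971312

Answer: Price = V(0,0) = 1.9713


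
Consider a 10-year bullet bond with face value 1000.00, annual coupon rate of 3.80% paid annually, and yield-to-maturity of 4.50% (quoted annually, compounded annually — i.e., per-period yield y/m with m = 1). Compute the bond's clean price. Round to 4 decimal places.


Coupon per period c = face * coupon_rate / m = 38.000000
Periods per year m = 1; per-period yield y/m = 0.045000
Number of cashflows N = 10
Cashflows (t years, CF_t, discount factor 1/(1+y/m)^(m*t), PV):
  t = 1.0000: CF_t = 38.000000, DF = 0.956938, PV = 36.363636
  t = 2.0000: CF_t = 38.000000, DF = 0.915730, PV = 34.797738
  t = 3.0000: CF_t = 38.000000, DF = 0.876297, PV = 33.299271
  t = 4.0000: CF_t = 38.000000, DF = 0.838561, PV = 31.865331
  t = 5.0000: CF_t = 38.000000, DF = 0.802451, PV = 30.493140
  t = 6.0000: CF_t = 38.000000, DF = 0.767896, PV = 29.180038
  t = 7.0000: CF_t = 38.000000, DF = 0.734828, PV = 27.923481
  t = 8.0000: CF_t = 38.000000, DF = 0.703185, PV = 26.721035
  t = 9.0000: CF_t = 38.000000, DF = 0.672904, PV = 25.570368
  t = 10.0000: CF_t = 1038.000000, DF = 0.643928, PV = 668.396934
Price P = sum_t PV_t = 944.610973

Answer: Price = 944.6110


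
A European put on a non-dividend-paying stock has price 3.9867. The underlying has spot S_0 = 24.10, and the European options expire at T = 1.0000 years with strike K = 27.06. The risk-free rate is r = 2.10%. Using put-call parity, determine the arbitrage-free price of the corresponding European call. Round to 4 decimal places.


Answer: Call price = 1.5890

Derivation:
Put-call parity: C - P = S_0 * exp(-qT) - K * exp(-rT).
S_0 * exp(-qT) = 24.1000 * 1.00000000 = 24.10000000
K * exp(-rT) = 27.0600 * 0.97921896 = 26.49766518
C = P + S*exp(-qT) - K*exp(-rT)
C = 3.9867 + 24.10000000 - 26.49766518 = 1.5890


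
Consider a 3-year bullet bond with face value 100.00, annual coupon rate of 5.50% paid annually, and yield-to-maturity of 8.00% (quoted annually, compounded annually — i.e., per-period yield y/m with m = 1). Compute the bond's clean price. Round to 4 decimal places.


Answer: Price = 93.5573

Derivation:
Coupon per period c = face * coupon_rate / m = 5.500000
Periods per year m = 1; per-period yield y/m = 0.080000
Number of cashflows N = 3
Cashflows (t years, CF_t, discount factor 1/(1+y/m)^(m*t), PV):
  t = 1.0000: CF_t = 5.500000, DF = 0.925926, PV = 5.092593
  t = 2.0000: CF_t = 5.500000, DF = 0.857339, PV = 4.715364
  t = 3.0000: CF_t = 105.500000, DF = 0.793832, PV = 83.749301
Price P = sum_t PV_t = 93.557258


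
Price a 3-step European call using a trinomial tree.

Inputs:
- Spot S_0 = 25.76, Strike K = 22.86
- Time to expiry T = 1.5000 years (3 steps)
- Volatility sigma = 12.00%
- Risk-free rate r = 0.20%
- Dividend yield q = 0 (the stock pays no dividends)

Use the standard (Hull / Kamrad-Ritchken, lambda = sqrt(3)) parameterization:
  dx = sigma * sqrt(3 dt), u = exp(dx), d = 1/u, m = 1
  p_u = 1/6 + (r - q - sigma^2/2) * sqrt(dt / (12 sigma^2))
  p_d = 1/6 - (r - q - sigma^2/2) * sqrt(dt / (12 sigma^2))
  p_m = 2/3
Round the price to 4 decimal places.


dt = T/N = 0.500000; dx = sigma*sqrt(3*dt) = 0.146969
u = exp(dx) = 1.158319; d = 1/u = 0.863320
p_u = 0.157821, p_m = 0.666667, p_d = 0.175512
Discount per step: exp(-r*dt) = 0.999000
Stock lattice S(k, j) with j the centered position index:
  k=0: S(0,+0) = 25.7600
  k=1: S(1,-1) = 22.2391; S(1,+0) = 25.7600; S(1,+1) = 29.8383
  k=2: S(2,-2) = 19.1995; S(2,-1) = 22.2391; S(2,+0) = 25.7600; S(2,+1) = 29.8383; S(2,+2) = 34.5622
  k=3: S(3,-3) = 16.5753; S(3,-2) = 19.1995; S(3,-1) = 22.2391; S(3,+0) = 25.7600; S(3,+1) = 29.8383; S(3,+2) = 34.5622; S(3,+3) = 40.0341
Terminal payoffs V(N, j) = max(S_T - K, 0):
  V(3,-3) = 0.000000; V(3,-2) = 0.000000; V(3,-1) = 0.000000; V(3,+0) = 2.900000; V(3,+1) = 6.978285; V(3,+2) = 11.702237; V(3,+3) = 17.174079
Backward induction: V(k, j) = exp(-r*dt) * [p_u * V(k+1, j+1) + p_m * V(k+1, j) + p_d * V(k+1, j-1)]
  V(2,-2) = exp(-r*dt) * [p_u*0.000000 + p_m*0.000000 + p_d*0.000000] = 0.000000
  V(2,-1) = exp(-r*dt) * [p_u*2.900000 + p_m*0.000000 + p_d*0.000000] = 0.457224
  V(2,+0) = exp(-r*dt) * [p_u*6.978285 + p_m*2.900000 + p_d*0.000000] = 3.031622
  V(2,+1) = exp(-r*dt) * [p_u*11.702237 + p_m*6.978285 + p_d*2.900000] = 7.001032
  V(2,+2) = exp(-r*dt) * [p_u*17.174079 + p_m*11.702237 + p_d*6.978285] = 11.724969
  V(1,-1) = exp(-r*dt) * [p_u*3.031622 + p_m*0.457224 + p_d*0.000000] = 0.782488
  V(1,+0) = exp(-r*dt) * [p_u*7.001032 + p_m*3.031622 + p_d*0.457224] = 3.203037
  V(1,+1) = exp(-r*dt) * [p_u*11.724969 + p_m*7.001032 + p_d*3.031622] = 7.042844
  V(0,+0) = exp(-r*dt) * [p_u*7.042844 + p_m*3.203037 + p_d*0.782488] = 3.380822

Answer: Price = V(0,0) = 3.3808


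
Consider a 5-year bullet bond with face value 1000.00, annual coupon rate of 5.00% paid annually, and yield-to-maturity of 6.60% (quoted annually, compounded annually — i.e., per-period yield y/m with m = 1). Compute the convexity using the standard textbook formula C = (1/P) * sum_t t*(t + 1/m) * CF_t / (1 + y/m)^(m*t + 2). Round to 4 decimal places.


Coupon per period c = face * coupon_rate / m = 50.000000
Periods per year m = 1; per-period yield y/m = 0.066000
Number of cashflows N = 5
Cashflows (t years, CF_t, discount factor 1/(1+y/m)^(m*t), PV):
  t = 1.0000: CF_t = 50.000000, DF = 0.938086, PV = 46.904315
  t = 2.0000: CF_t = 50.000000, DF = 0.880006, PV = 44.000296
  t = 3.0000: CF_t = 50.000000, DF = 0.825521, PV = 41.276075
  t = 4.0000: CF_t = 50.000000, DF = 0.774410, PV = 38.720520
  t = 5.0000: CF_t = 1050.000000, DF = 0.726464, PV = 762.786987
Price P = sum_t PV_t = 933.688193
Convexity numerator sum_t t*(t + 1/m) * CF_t / (1+y/m)^(m*t + 2):
  t = 1.0000: term = 82.552149
  t = 2.0000: term = 232.323122
  t = 3.0000: term = 435.878278
  t = 4.0000: term = 681.485739
  t = 5.0000: term = 20137.711790
Convexity = (1/P) * sum = 21569.951079 / 933.688193 = 23.101878

Answer: Convexity = 23.1019


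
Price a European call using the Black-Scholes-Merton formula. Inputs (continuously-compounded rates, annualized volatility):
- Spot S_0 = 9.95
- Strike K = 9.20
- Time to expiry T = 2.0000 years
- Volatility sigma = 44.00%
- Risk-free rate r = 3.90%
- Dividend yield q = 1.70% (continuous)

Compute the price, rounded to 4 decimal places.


Answer: Price = 2.8093

Derivation:
d1 = (ln(S/K) + (r - q + 0.5*sigma^2) * T) / (sigma * sqrt(T)) = 0.50778152
d2 = d1 - sigma * sqrt(T) = -0.11447244
exp(-rT) = 0.92496443; exp(-qT) = 0.96657150
C = S_0 * exp(-qT) * N(d1) - K * exp(-rT) * N(d2)
N(d1) = 0.69419672; N(d2) = 0.45443164
C = 9.9500 * 0.96657150 * 0.69419672 - 9.2000 * 0.92496443 * 0.45443164 = 2.8093


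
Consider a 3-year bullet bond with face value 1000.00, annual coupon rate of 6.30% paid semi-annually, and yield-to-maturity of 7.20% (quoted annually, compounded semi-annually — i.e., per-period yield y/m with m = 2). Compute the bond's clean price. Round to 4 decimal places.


Answer: Price = 976.1001

Derivation:
Coupon per period c = face * coupon_rate / m = 31.500000
Periods per year m = 2; per-period yield y/m = 0.036000
Number of cashflows N = 6
Cashflows (t years, CF_t, discount factor 1/(1+y/m)^(m*t), PV):
  t = 0.5000: CF_t = 31.500000, DF = 0.965251, PV = 30.405405
  t = 1.0000: CF_t = 31.500000, DF = 0.931709, PV = 29.348847
  t = 1.5000: CF_t = 31.500000, DF = 0.899333, PV = 28.329003
  t = 2.0000: CF_t = 31.500000, DF = 0.868082, PV = 27.344597
  t = 2.5000: CF_t = 31.500000, DF = 0.837917, PV = 26.394399
  t = 3.0000: CF_t = 1031.500000, DF = 0.808801, PV = 834.277824
Price P = sum_t PV_t = 976.100076


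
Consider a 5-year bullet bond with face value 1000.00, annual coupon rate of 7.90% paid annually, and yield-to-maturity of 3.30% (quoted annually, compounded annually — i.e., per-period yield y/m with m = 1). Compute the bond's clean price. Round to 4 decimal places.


Answer: Price = 1208.8741

Derivation:
Coupon per period c = face * coupon_rate / m = 79.000000
Periods per year m = 1; per-period yield y/m = 0.033000
Number of cashflows N = 5
Cashflows (t years, CF_t, discount factor 1/(1+y/m)^(m*t), PV):
  t = 1.0000: CF_t = 79.000000, DF = 0.968054, PV = 76.476283
  t = 2.0000: CF_t = 79.000000, DF = 0.937129, PV = 74.033187
  t = 3.0000: CF_t = 79.000000, DF = 0.907192, PV = 71.668139
  t = 4.0000: CF_t = 79.000000, DF = 0.878211, PV = 69.378644
  t = 5.0000: CF_t = 1079.000000, DF = 0.850156, PV = 917.317834
Price P = sum_t PV_t = 1208.874087
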